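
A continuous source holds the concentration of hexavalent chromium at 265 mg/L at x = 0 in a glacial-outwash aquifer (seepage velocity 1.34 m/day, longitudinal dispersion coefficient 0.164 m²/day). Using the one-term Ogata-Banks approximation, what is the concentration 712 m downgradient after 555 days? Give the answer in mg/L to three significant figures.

For a continuous step input, C/C₀ ≈ ½·erfc((x−vt)/(2√(Dt))).
vt = 1.34 × 555 = 743.7 m and 2√(Dt) = 2√(0.164 × 555) = 19.08 m.
Argument (x−vt)/(2√(Dt)) = (712 − 743.7)/19.08 = -1.661; ½·erfc(-1.661) = 0.9906.
C = 265 × 0.9906 = 263 mg/L.

263 mg/L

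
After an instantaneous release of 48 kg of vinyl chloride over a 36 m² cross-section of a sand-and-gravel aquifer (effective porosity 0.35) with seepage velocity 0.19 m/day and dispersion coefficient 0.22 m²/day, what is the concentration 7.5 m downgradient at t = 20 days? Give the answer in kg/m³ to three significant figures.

0.235 kg/m³

For an instantaneous plane source, C(x,t) = M/(n_e·A·√(4πDt)) · exp(−(x−vt)²/(4Dt)), with n_e·A the pore (flow) area.
Plume center vt = 0.19 × 20 = 3.8 m, so the well at 7.5 m is 3.7 m downgradient of the peak.
√(4πDt) = 7.436 m, giving peak height M/(n_e·A·√(4πDt)) = 48/(0.35 × 36 × 7.436) = 0.5123 kg/m³.
(x−vt)²/(4Dt) = (3.7)²/(4 × 0.22 × 20) = 0.7778; exp(−0.7778) = 0.4594.
C = 0.5123 × 0.4594 = 0.235 kg/m³.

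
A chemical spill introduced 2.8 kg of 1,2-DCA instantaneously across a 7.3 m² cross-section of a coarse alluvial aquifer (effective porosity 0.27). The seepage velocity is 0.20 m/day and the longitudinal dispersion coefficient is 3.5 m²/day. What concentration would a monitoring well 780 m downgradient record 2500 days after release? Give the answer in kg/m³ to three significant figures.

0.000456 kg/m³

For an instantaneous plane source, C(x,t) = M/(n_e·A·√(4πDt)) · exp(−(x−vt)²/(4Dt)), with n_e·A the pore (flow) area.
Plume center vt = 0.20 × 2500 = 500 m, so the well at 780 m is 280 m downgradient of the peak.
√(4πDt) = 331.6 m, giving peak height M/(n_e·A·√(4πDt)) = 2.8/(0.27 × 7.3 × 331.6) = 0.004284 kg/m³.
(x−vt)²/(4Dt) = (280)²/(4 × 3.5 × 2500) = 2.240; exp(−2.240) = 0.1065.
C = 0.004284 × 0.1065 = 0.000456 kg/m³.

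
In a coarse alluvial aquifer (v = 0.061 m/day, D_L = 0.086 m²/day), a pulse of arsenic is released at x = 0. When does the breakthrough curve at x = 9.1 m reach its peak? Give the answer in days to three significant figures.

128 days

For the 1D instantaneous-source solution, setting ∂C/∂t = 0 at fixed x gives v²t² + 2Dt − x² = 0, so t = (√(D² + v²x²) − D)/v².
√(D² + v²x²) = √(0.086² + 0.061² × 9.1²) = 0.5617; v² = 0.003721.
t = (0.5617 − 0.086)/0.003721 = 128 days (vs. the pure-advection estimate x/v = 149 d).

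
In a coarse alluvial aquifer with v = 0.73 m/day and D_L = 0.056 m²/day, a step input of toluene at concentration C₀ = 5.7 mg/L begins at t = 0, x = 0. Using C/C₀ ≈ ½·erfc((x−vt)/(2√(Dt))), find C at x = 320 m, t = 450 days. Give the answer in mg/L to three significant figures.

5.04 mg/L

For a continuous step input, C/C₀ ≈ ½·erfc((x−vt)/(2√(Dt))).
vt = 0.73 × 450 = 328.5 m and 2√(Dt) = 2√(0.056 × 450) = 10.04 m.
Argument (x−vt)/(2√(Dt)) = (320 − 328.5)/10.04 = -0.8466; ½·erfc(-0.8466) = 0.8844.
C = 5.7 × 0.8844 = 5.04 mg/L.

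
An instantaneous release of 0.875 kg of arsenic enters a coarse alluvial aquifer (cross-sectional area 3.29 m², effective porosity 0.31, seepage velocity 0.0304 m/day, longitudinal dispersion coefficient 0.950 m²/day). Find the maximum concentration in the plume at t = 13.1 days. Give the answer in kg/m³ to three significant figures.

The peak of an instantaneous 1D plume sits at x = vt; there the Gaussian factor is 1 and C_max = M/(n_e·A·√(4πDt)), where n_e·A is the pore area the mass is dissolved in.
√(4πDt) = √(4π × 0.950 × 13.1) = 12.51 m, so C_max = 0.875/(0.31 × 3.29 × 12.51) = 0.0686 kg/m³.

0.0686 kg/m³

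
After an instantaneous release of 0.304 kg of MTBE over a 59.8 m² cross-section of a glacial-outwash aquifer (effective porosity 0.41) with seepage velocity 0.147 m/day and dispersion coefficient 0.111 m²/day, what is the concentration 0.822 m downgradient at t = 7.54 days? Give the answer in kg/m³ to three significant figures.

For an instantaneous plane source, C(x,t) = M/(n_e·A·√(4πDt)) · exp(−(x−vt)²/(4Dt)), with n_e·A the pore (flow) area.
Plume center vt = 0.147 × 7.54 = 1.10838 m, so the well at 0.822 m is 0.28638 m upgradient of the peak.
√(4πDt) = 3.243 m, giving peak height M/(n_e·A·√(4πDt)) = 0.304/(0.41 × 59.8 × 3.243) = 0.003823 kg/m³.
(x−vt)²/(4Dt) = (-0.28638)²/(4 × 0.111 × 7.54) = 0.02450; exp(−0.02450) = 0.9758.
C = 0.003823 × 0.9758 = 0.00373 kg/m³.

0.00373 kg/m³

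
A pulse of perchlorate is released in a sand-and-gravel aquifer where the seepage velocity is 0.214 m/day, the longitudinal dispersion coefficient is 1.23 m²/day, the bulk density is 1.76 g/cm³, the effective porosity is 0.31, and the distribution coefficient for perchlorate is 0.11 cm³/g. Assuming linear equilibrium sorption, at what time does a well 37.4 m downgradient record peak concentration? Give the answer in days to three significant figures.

Retardation factor R = 1 + ρ_b·K_d/n = 1 + 1.76 × 0.11/0.31 = 1.625.
Sorption retards both mechanisms: v_R = v/R = 0.1317 m/day, D_R = D/R = 0.7569 m²/day.
Peak time from v_R²t² + 2D_R t − x² = 0: t = (√(D_R² + v_R²x²) − D_R)/v_R².
√(D_R² + v_R²x²) = √(0.7569² + 0.1317² × 37.4²) = 4.983; v_R² = 0.01734.
t = (4.983 − 0.7569)/0.01734 = 244 days.

244 days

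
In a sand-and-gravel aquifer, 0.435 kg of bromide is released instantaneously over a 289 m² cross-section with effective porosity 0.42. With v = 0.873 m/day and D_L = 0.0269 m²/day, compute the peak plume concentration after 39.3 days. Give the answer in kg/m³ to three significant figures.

0.000983 kg/m³

The peak of an instantaneous 1D plume sits at x = vt; there the Gaussian factor is 1 and C_max = M/(n_e·A·√(4πDt)), where n_e·A is the pore area the mass is dissolved in.
√(4πDt) = √(4π × 0.0269 × 39.3) = 3.645 m, so C_max = 0.435/(0.42 × 289 × 3.645) = 0.000983 kg/m³.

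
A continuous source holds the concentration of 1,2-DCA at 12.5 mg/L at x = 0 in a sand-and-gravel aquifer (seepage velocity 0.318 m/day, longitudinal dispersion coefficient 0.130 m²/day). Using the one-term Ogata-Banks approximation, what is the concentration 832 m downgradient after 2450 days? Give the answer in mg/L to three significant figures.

0.226 mg/L

For a continuous step input, C/C₀ ≈ ½·erfc((x−vt)/(2√(Dt))).
vt = 0.318 × 2450 = 779.1 m and 2√(Dt) = 2√(0.130 × 2450) = 35.69 m.
Argument (x−vt)/(2√(Dt)) = (832 − 779.1)/35.69 = 1.482; ½·erfc(1.482) = 0.01805.
C = 12.5 × 0.01805 = 0.226 mg/L.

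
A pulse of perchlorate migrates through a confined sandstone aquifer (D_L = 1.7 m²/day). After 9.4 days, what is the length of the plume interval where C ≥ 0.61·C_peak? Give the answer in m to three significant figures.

11.2 m

The plume is Gaussian with σ = √(2Dt) = √(2 × 1.7 × 9.4) = 5.653 m.
C/C_peak = exp(−Δx²/(2σ²)) = 0.61 ⇒ Δx = σ·√(−2 ln 0.61) = 5.653 × 0.9943 = 5.621 m.
Width = 2Δx = 11.2 m.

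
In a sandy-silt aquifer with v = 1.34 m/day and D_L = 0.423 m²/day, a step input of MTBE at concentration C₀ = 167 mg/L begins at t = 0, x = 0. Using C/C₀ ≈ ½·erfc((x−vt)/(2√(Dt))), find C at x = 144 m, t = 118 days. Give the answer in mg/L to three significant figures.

154 mg/L

For a continuous step input, C/C₀ ≈ ½·erfc((x−vt)/(2√(Dt))).
vt = 1.34 × 118 = 158.12 m and 2√(Dt) = 2√(0.423 × 118) = 14.13 m.
Argument (x−vt)/(2√(Dt)) = (144 − 158.12)/14.13 = -0.9993; ½·erfc(-0.9993) = 0.9212.
C = 167 × 0.9212 = 154 mg/L.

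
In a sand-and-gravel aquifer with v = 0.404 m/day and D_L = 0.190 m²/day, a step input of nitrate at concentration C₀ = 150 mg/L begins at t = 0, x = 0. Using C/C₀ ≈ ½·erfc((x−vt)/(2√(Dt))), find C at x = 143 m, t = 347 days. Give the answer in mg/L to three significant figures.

For a continuous step input, C/C₀ ≈ ½·erfc((x−vt)/(2√(Dt))).
vt = 0.404 × 347 = 140.188 m and 2√(Dt) = 2√(0.190 × 347) = 16.24 m.
Argument (x−vt)/(2√(Dt)) = (143 − 140.188)/16.24 = 0.1732; ½·erfc(0.1732) = 0.4033.
C = 150 × 0.4033 = 60.5 mg/L.

60.5 mg/L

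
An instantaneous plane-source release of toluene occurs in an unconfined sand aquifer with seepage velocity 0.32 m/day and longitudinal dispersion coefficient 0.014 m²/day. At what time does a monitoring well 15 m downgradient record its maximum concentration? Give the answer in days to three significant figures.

46.7 days

For the 1D instantaneous-source solution, setting ∂C/∂t = 0 at fixed x gives v²t² + 2Dt − x² = 0, so t = (√(D² + v²x²) − D)/v².
√(D² + v²x²) = √(0.014² + 0.32² × 15²) = 4.800; v² = 0.1024.
t = (4.800 − 0.014)/0.1024 = 46.7 days (vs. the pure-advection estimate x/v = 46.9 d).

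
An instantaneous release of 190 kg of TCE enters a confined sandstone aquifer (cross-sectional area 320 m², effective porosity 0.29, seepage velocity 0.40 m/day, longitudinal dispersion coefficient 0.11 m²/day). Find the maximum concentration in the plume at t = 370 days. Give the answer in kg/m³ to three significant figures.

0.0905 kg/m³

The peak of an instantaneous 1D plume sits at x = vt; there the Gaussian factor is 1 and C_max = M/(n_e·A·√(4πDt)), where n_e·A is the pore area the mass is dissolved in.
√(4πDt) = √(4π × 0.11 × 370) = 22.62 m, so C_max = 190/(0.29 × 320 × 22.62) = 0.0905 kg/m³.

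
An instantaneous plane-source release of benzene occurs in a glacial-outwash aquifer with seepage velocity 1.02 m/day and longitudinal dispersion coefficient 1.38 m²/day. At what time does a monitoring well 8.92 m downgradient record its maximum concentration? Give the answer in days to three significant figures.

For the 1D instantaneous-source solution, setting ∂C/∂t = 0 at fixed x gives v²t² + 2Dt − x² = 0, so t = (√(D² + v²x²) − D)/v².
√(D² + v²x²) = √(1.38² + 1.02² × 8.92²) = 9.202; v² = 1.0404.
t = (9.202 − 1.38)/1.0404 = 7.52 days (vs. the pure-advection estimate x/v = 8.75 d).

7.52 days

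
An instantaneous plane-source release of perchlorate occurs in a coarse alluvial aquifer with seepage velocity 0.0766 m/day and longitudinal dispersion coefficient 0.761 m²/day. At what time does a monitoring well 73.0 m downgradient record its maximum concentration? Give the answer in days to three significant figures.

For the 1D instantaneous-source solution, setting ∂C/∂t = 0 at fixed x gives v²t² + 2Dt − x² = 0, so t = (√(D² + v²x²) − D)/v².
√(D² + v²x²) = √(0.761² + 0.0766² × 73.0²) = 5.643; v² = 0.00586756.
t = (5.643 − 0.761)/0.00586756 = 832 days (vs. the pure-advection estimate x/v = 953 d).

832 days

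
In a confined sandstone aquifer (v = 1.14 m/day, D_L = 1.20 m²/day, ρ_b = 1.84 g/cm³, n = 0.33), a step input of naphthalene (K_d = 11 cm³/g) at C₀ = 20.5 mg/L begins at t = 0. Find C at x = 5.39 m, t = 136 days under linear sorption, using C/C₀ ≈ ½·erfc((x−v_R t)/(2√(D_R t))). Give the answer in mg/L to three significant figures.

2.10 mg/L

Retardation factor R = 1 + ρ_b·K_d/n = 1 + 1.84 × 11/0.33 = 62.33.
Sorption retards both mechanisms: v_R = v/R = 0.01829 m/day, D_R = D/R = 0.01925 m²/day.
v_R·t = 0.01829 × 136 = 2.48744 m; 2√(D_R t) = 3.236 m; argument = (5.39 − 2.48744)/3.236 = 0.8970.
C = C₀ × ½·erfc(0.8970) = 20.5 × 0.1023 = 2.10 mg/L.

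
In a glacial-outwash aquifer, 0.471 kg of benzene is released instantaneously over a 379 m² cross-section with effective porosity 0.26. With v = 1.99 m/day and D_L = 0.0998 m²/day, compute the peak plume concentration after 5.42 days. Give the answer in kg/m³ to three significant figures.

The peak of an instantaneous 1D plume sits at x = vt; there the Gaussian factor is 1 and C_max = M/(n_e·A·√(4πDt)), where n_e·A is the pore area the mass is dissolved in.
√(4πDt) = √(4π × 0.0998 × 5.42) = 2.607 m, so C_max = 0.471/(0.26 × 379 × 2.607) = 0.00183 kg/m³.

0.00183 kg/m³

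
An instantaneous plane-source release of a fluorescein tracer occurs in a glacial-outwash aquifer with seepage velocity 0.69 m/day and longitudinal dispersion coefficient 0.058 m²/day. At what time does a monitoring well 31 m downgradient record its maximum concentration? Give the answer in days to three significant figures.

44.8 days

For the 1D instantaneous-source solution, setting ∂C/∂t = 0 at fixed x gives v²t² + 2Dt − x² = 0, so t = (√(D² + v²x²) − D)/v².
√(D² + v²x²) = √(0.058² + 0.69² × 31²) = 21.39; v² = 0.4761.
t = (21.39 − 0.058)/0.4761 = 44.8 days (vs. the pure-advection estimate x/v = 44.9 d).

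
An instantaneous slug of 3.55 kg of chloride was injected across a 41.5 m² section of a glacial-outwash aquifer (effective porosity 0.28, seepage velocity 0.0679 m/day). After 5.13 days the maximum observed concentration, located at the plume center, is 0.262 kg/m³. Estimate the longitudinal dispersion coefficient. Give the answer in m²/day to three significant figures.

0.0211 m²/day

At the plume center C_max = M/(n_e·A·√(4πDt)), so D = M²/(4πt·(n_e·A·C_max)²).
n_e·A·C_max = 0.28 × 41.5 × 0.262 = 3.044 kg/m.
D = 3.55²/(4π × 5.13 × 3.044²) = 0.0211 m²/day.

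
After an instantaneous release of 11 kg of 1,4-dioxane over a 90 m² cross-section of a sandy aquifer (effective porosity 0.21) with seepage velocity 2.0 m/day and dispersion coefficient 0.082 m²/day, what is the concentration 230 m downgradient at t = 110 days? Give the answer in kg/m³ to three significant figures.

For an instantaneous plane source, C(x,t) = M/(n_e·A·√(4πDt)) · exp(−(x−vt)²/(4Dt)), with n_e·A the pore (flow) area.
Plume center vt = 2.0 × 110 = 220 m, so the well at 230 m is 10 m downgradient of the peak.
√(4πDt) = 10.65 m, giving peak height M/(n_e·A·√(4πDt)) = 11/(0.21 × 90 × 10.65) = 0.05465 kg/m³.
(x−vt)²/(4Dt) = (10)²/(4 × 0.082 × 110) = 2.772; exp(−2.772) = 0.06254.
C = 0.05465 × 0.06254 = 0.00342 kg/m³.

0.00342 kg/m³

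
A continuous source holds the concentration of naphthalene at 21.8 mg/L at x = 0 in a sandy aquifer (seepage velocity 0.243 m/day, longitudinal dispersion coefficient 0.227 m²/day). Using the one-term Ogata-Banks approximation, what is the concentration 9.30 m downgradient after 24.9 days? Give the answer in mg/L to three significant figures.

For a continuous step input, C/C₀ ≈ ½·erfc((x−vt)/(2√(Dt))).
vt = 0.243 × 24.9 = 6.0507 m and 2√(Dt) = 2√(0.227 × 24.9) = 4.755 m.
Argument (x−vt)/(2√(Dt)) = (9.30 − 6.0507)/4.755 = 0.6833; ½·erfc(0.6833) = 0.1669.
C = 21.8 × 0.1669 = 3.64 mg/L.

3.64 mg/L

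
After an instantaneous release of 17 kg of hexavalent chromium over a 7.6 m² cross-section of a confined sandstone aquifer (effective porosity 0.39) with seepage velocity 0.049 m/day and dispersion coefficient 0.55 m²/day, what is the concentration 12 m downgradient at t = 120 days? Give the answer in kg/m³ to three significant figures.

0.173 kg/m³

For an instantaneous plane source, C(x,t) = M/(n_e·A·√(4πDt)) · exp(−(x−vt)²/(4Dt)), with n_e·A the pore (flow) area.
Plume center vt = 0.049 × 120 = 5.88 m, so the well at 12 m is 6.12 m downgradient of the peak.
√(4πDt) = 28.80 m, giving peak height M/(n_e·A·√(4πDt)) = 17/(0.39 × 7.6 × 28.80) = 0.1991 kg/m³.
(x−vt)²/(4Dt) = (6.12)²/(4 × 0.55 × 120) = 0.1419; exp(−0.1419) = 0.8677.
C = 0.1991 × 0.8677 = 0.173 kg/m³.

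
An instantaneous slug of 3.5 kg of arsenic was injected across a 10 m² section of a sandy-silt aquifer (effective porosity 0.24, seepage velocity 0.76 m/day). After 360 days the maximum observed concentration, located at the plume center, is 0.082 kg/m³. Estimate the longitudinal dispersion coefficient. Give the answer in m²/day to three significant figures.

At the plume center C_max = M/(n_e·A·√(4πDt)), so D = M²/(4πt·(n_e·A·C_max)²).
n_e·A·C_max = 0.24 × 10 × 0.082 = 0.1968 kg/m.
D = 3.5²/(4π × 360 × 0.1968²) = 0.0699 m²/day.

0.0699 m²/day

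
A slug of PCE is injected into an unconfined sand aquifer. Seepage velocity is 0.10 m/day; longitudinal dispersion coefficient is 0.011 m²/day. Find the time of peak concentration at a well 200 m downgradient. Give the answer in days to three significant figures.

2000 days

For the 1D instantaneous-source solution, setting ∂C/∂t = 0 at fixed x gives v²t² + 2Dt − x² = 0, so t = (√(D² + v²x²) − D)/v².
√(D² + v²x²) = √(0.011² + 0.10² × 200²) = 20.00; v² = 0.01.
t = (20.00 − 0.011)/0.01 = 2000 days (vs. the pure-advection estimate x/v = 2000 d).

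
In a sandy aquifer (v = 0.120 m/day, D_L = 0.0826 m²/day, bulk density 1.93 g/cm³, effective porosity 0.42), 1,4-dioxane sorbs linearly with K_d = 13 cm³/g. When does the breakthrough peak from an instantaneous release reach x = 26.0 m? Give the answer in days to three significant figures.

12800 days

Retardation factor R = 1 + ρ_b·K_d/n = 1 + 1.93 × 13/0.42 = 60.74.
Sorption retards both mechanisms: v_R = v/R = 0.001976 m/day, D_R = D/R = 0.001360 m²/day.
Peak time from v_R²t² + 2D_R t − x² = 0: t = (√(D_R² + v_R²x²) − D_R)/v_R².
√(D_R² + v_R²x²) = √(0.001360² + 0.001976² × 26.0²) = 0.05139; v_R² = 3.905e-06.
t = (0.05139 − 0.001360)/3.905e-06 = 12800 days.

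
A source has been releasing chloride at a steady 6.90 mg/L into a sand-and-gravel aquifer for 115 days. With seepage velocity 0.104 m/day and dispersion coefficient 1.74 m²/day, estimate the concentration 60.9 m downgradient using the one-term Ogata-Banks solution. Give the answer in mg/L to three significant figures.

0.0498 mg/L

For a continuous step input, C/C₀ ≈ ½·erfc((x−vt)/(2√(Dt))).
vt = 0.104 × 115 = 11.96 m and 2√(Dt) = 2√(1.74 × 115) = 28.29 m.
Argument (x−vt)/(2√(Dt)) = (60.9 − 11.96)/28.29 = 1.730; ½·erfc(1.730) = 0.007211.
C = 6.90 × 0.007211 = 0.0498 mg/L.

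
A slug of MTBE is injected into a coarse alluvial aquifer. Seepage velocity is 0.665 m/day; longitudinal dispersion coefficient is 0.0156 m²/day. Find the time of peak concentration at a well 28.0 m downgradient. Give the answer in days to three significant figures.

For the 1D instantaneous-source solution, setting ∂C/∂t = 0 at fixed x gives v²t² + 2Dt − x² = 0, so t = (√(D² + v²x²) − D)/v².
√(D² + v²x²) = √(0.0156² + 0.665² × 28.0²) = 18.62; v² = 0.442225.
t = (18.62 − 0.0156)/0.442225 = 42.1 days (vs. the pure-advection estimate x/v = 42.1 d).

42.1 days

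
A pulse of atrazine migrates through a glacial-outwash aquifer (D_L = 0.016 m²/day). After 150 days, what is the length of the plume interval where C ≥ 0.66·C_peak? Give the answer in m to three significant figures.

3.99 m

The plume is Gaussian with σ = √(2Dt) = √(2 × 0.016 × 150) = 2.191 m.
C/C_peak = exp(−Δx²/(2σ²)) = 0.66 ⇒ Δx = σ·√(−2 ln 0.66) = 2.191 × 0.9116 = 1.997 m.
Width = 2Δx = 3.99 m.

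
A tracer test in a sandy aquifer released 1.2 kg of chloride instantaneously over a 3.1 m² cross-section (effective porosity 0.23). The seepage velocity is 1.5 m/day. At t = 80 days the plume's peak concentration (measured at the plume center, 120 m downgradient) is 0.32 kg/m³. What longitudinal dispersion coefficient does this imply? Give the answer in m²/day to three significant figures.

0.0275 m²/day

At the plume center C_max = M/(n_e·A·√(4πDt)), so D = M²/(4πt·(n_e·A·C_max)²).
n_e·A·C_max = 0.23 × 3.1 × 0.32 = 0.2282 kg/m.
D = 1.2²/(4π × 80 × 0.2282²) = 0.0275 m²/day.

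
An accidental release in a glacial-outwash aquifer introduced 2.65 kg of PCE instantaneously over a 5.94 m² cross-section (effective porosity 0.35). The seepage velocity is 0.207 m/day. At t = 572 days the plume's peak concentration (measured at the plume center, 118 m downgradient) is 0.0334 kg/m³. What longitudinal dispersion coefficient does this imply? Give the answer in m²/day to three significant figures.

At the plume center C_max = M/(n_e·A·√(4πDt)), so D = M²/(4πt·(n_e·A·C_max)²).
n_e·A·C_max = 0.35 × 5.94 × 0.0334 = 0.06944 kg/m.
D = 2.65²/(4π × 572 × 0.06944²) = 0.203 m²/day.

0.203 m²/day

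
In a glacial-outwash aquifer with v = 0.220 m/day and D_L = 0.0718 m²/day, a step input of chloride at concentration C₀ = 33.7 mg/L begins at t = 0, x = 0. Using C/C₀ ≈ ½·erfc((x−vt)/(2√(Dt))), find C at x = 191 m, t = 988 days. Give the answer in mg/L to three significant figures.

33.2 mg/L

For a continuous step input, C/C₀ ≈ ½·erfc((x−vt)/(2√(Dt))).
vt = 0.220 × 988 = 217.36 m and 2√(Dt) = 2√(0.0718 × 988) = 16.84 m.
Argument (x−vt)/(2√(Dt)) = (191 − 217.36)/16.84 = -1.565; ½·erfc(-1.565) = 0.9866.
C = 33.7 × 0.9866 = 33.2 mg/L.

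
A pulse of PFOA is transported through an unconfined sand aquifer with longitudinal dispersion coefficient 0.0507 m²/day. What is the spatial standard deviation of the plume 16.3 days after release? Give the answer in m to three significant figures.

Dispersive spreading gives a Gaussian with σ² = 2Dt; advection only shifts the center.
σ = √(2 × 0.0507 × 16.3) = 1.29 m.

1.29 m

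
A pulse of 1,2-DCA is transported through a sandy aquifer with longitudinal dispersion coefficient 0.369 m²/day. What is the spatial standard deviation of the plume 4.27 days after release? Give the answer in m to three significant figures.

Dispersive spreading gives a Gaussian with σ² = 2Dt; advection only shifts the center.
σ = √(2 × 0.369 × 4.27) = 1.78 m.

1.78 m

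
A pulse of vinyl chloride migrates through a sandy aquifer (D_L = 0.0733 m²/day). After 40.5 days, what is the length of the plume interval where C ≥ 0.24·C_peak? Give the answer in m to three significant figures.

The plume is Gaussian with σ = √(2Dt) = √(2 × 0.0733 × 40.5) = 2.437 m.
C/C_peak = exp(−Δx²/(2σ²)) = 0.24 ⇒ Δx = σ·√(−2 ln 0.24) = 2.437 × 1.689 = 4.116 m.
Width = 2Δx = 8.23 m.

8.23 m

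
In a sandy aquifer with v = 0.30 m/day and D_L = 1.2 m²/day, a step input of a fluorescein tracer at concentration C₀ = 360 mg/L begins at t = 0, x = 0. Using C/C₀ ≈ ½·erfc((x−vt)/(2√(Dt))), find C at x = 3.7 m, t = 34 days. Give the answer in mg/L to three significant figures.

For a continuous step input, C/C₀ ≈ ½·erfc((x−vt)/(2√(Dt))).
vt = 0.30 × 34 = 10.2 m and 2√(Dt) = 2√(1.2 × 34) = 12.77 m.
Argument (x−vt)/(2√(Dt)) = (3.7 − 10.2)/12.77 = -0.5090; ½·erfc(-0.5090) = 0.7642.
C = 360 × 0.7642 = 275 mg/L.

275 mg/L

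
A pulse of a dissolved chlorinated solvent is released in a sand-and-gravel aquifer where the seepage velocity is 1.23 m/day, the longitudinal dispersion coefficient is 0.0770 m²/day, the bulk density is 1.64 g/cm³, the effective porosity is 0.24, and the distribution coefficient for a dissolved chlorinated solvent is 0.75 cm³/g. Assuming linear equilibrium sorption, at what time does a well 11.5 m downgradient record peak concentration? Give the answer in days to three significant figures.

Retardation factor R = 1 + ρ_b·K_d/n = 1 + 1.64 × 0.75/0.24 = 6.125.
Sorption retards both mechanisms: v_R = v/R = 0.2008 m/day, D_R = D/R = 0.01257 m²/day.
Peak time from v_R²t² + 2D_R t − x² = 0: t = (√(D_R² + v_R²x²) − D_R)/v_R².
√(D_R² + v_R²x²) = √(0.01257² + 0.2008² × 11.5²) = 2.309; v_R² = 0.04032.
t = (2.309 − 0.01257)/0.04032 = 57.0 days.

57.0 days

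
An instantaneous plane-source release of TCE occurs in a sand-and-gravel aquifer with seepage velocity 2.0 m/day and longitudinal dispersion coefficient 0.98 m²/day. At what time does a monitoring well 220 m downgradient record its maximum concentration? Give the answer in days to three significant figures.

For the 1D instantaneous-source solution, setting ∂C/∂t = 0 at fixed x gives v²t² + 2Dt − x² = 0, so t = (√(D² + v²x²) − D)/v².
√(D² + v²x²) = √(0.98² + 2.0² × 220²) = 440.0; v² = 4.
t = (440.0 − 0.98)/4 = 110 days (vs. the pure-advection estimate x/v = 110 d).

110 days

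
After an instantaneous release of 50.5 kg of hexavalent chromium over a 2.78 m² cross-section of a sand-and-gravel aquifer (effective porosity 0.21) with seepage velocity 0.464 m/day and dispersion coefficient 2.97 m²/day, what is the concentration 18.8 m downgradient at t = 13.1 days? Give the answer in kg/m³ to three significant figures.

For an instantaneous plane source, C(x,t) = M/(n_e·A·√(4πDt)) · exp(−(x−vt)²/(4Dt)), with n_e·A the pore (flow) area.
Plume center vt = 0.464 × 13.1 = 6.0784 m, so the well at 18.8 m is 12.7216 m downgradient of the peak.
√(4πDt) = 22.11 m, giving peak height M/(n_e·A·√(4πDt)) = 50.5/(0.21 × 2.78 × 22.11) = 3.912 kg/m³.
(x−vt)²/(4Dt) = (12.7216)²/(4 × 2.97 × 13.1) = 1.040; exp(−1.040) = 0.3535.
C = 3.912 × 0.3535 = 1.38 kg/m³.

1.38 kg/m³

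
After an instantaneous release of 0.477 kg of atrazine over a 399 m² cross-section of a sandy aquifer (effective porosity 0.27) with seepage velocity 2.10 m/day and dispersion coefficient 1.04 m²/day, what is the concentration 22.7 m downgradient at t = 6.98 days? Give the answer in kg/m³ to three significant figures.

5.00e-05 kg/m³

For an instantaneous plane source, C(x,t) = M/(n_e·A·√(4πDt)) · exp(−(x−vt)²/(4Dt)), with n_e·A the pore (flow) area.
Plume center vt = 2.10 × 6.98 = 14.658 m, so the well at 22.7 m is 8.042 m downgradient of the peak.
√(4πDt) = 9.551 m, giving peak height M/(n_e·A·√(4πDt)) = 0.477/(0.27 × 399 × 9.551) = 0.0004636 kg/m³.
(x−vt)²/(4Dt) = (8.042)²/(4 × 1.04 × 6.98) = 2.227; exp(−2.227) = 0.1079.
C = 0.0004636 × 0.1079 = 5.00e-05 kg/m³.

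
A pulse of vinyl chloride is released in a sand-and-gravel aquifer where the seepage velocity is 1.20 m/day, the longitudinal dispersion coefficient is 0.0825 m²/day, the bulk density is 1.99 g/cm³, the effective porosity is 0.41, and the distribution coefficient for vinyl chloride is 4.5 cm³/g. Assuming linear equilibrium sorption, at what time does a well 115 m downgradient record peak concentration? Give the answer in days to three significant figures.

2190 days

Retardation factor R = 1 + ρ_b·K_d/n = 1 + 1.99 × 4.5/0.41 = 22.84.
Sorption retards both mechanisms: v_R = v/R = 0.05254 m/day, D_R = D/R = 0.003612 m²/day.
Peak time from v_R²t² + 2D_R t − x² = 0: t = (√(D_R² + v_R²x²) − D_R)/v_R².
√(D_R² + v_R²x²) = √(0.003612² + 0.05254² × 115²) = 6.042; v_R² = 0.002760.
t = (6.042 − 0.003612)/0.002760 = 2190 days.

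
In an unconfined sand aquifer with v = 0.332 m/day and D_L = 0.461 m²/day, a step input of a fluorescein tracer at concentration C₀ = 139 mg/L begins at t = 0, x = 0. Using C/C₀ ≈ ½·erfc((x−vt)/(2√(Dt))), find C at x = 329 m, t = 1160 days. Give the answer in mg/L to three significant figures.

For a continuous step input, C/C₀ ≈ ½·erfc((x−vt)/(2√(Dt))).
vt = 0.332 × 1160 = 385.12 m and 2√(Dt) = 2√(0.461 × 1160) = 46.25 m.
Argument (x−vt)/(2√(Dt)) = (329 − 385.12)/46.25 = -1.213; ½·erfc(-1.213) = 0.9569.
C = 139 × 0.9569 = 133 mg/L.

133 mg/L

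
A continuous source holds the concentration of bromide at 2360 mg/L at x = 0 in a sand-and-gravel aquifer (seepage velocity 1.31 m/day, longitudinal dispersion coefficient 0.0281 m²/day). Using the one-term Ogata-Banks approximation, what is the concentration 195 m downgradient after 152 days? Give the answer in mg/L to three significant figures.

For a continuous step input, C/C₀ ≈ ½·erfc((x−vt)/(2√(Dt))).
vt = 1.31 × 152 = 199.12 m and 2√(Dt) = 2√(0.0281 × 152) = 4.133 m.
Argument (x−vt)/(2√(Dt)) = (195 − 199.12)/4.133 = -0.9969; ½·erfc(-0.9969) = 0.9207.
C = 2360 × 0.9207 = 2170 mg/L.

2170 mg/L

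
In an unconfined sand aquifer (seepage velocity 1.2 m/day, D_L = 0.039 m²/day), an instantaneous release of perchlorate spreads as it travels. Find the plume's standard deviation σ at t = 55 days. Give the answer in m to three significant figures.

Dispersive spreading gives a Gaussian with σ² = 2Dt; advection only shifts the center.
σ = √(2 × 0.039 × 55) = 2.07 m.

2.07 m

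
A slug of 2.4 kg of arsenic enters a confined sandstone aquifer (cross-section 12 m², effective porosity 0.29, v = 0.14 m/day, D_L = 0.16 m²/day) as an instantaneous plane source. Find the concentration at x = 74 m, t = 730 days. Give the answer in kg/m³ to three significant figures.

For an instantaneous plane source, C(x,t) = M/(n_e·A·√(4πDt)) · exp(−(x−vt)²/(4Dt)), with n_e·A the pore (flow) area.
Plume center vt = 0.14 × 730 = 102.2 m, so the well at 74 m is 28.2 m upgradient of the peak.
√(4πDt) = 38.31 m, giving peak height M/(n_e·A·√(4πDt)) = 2.4/(0.29 × 12 × 38.31) = 0.01800 kg/m³.
(x−vt)²/(4Dt) = (-28.2)²/(4 × 0.16 × 730) = 1.702; exp(−1.702) = 0.1823.
C = 0.01800 × 0.1823 = 0.00328 kg/m³.

0.00328 kg/m³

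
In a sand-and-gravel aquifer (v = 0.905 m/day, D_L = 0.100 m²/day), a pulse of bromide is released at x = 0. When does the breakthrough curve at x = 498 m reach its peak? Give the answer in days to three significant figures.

550 days

For the 1D instantaneous-source solution, setting ∂C/∂t = 0 at fixed x gives v²t² + 2Dt − x² = 0, so t = (√(D² + v²x²) − D)/v².
√(D² + v²x²) = √(0.100² + 0.905² × 498²) = 450.7; v² = 0.819025.
t = (450.7 − 0.100)/0.819025 = 550 days (vs. the pure-advection estimate x/v = 550 d).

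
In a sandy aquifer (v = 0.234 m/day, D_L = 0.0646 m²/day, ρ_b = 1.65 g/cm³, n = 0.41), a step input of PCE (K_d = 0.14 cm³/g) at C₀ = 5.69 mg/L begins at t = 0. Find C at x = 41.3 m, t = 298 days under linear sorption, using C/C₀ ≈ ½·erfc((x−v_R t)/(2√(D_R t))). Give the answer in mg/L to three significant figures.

4.25 mg/L

Retardation factor R = 1 + ρ_b·K_d/n = 1 + 1.65 × 0.14/0.41 = 1.563.
Sorption retards both mechanisms: v_R = v/R = 0.1497 m/day, D_R = D/R = 0.04133 m²/day.
v_R·t = 0.1497 × 298 = 44.6106 m; 2√(D_R t) = 7.019 m; argument = (41.3 − 44.6106)/7.019 = -0.4717.
C = C₀ × ½·erfc(-0.4717) = 5.69 × 0.7476 = 4.25 mg/L.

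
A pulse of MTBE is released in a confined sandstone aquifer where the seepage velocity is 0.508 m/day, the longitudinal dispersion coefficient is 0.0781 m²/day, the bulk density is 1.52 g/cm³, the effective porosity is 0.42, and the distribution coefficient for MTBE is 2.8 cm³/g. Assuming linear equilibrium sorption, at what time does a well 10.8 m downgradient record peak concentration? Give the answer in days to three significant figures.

Retardation factor R = 1 + ρ_b·K_d/n = 1 + 1.52 × 2.8/0.42 = 11.13.
Sorption retards both mechanisms: v_R = v/R = 0.04564 m/day, D_R = D/R = 0.007017 m²/day.
Peak time from v_R²t² + 2D_R t − x² = 0: t = (√(D_R² + v_R²x²) − D_R)/v_R².
√(D_R² + v_R²x²) = √(0.007017² + 0.04564² × 10.8²) = 0.4930; v_R² = 0.002083.
t = (0.4930 − 0.007017)/0.002083 = 233 days.

233 days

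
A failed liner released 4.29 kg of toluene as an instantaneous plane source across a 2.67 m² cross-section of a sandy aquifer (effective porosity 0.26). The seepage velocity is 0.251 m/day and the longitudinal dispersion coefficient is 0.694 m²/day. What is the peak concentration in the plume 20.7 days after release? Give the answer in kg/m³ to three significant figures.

The peak of an instantaneous 1D plume sits at x = vt; there the Gaussian factor is 1 and C_max = M/(n_e·A·√(4πDt)), where n_e·A is the pore area the mass is dissolved in.
√(4πDt) = √(4π × 0.694 × 20.7) = 13.44 m, so C_max = 4.29/(0.26 × 2.67 × 13.44) = 0.460 kg/m³.

0.460 kg/m³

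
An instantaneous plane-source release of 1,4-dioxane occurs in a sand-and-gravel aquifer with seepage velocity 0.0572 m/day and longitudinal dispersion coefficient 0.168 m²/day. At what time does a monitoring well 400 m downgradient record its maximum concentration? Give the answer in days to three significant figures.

For the 1D instantaneous-source solution, setting ∂C/∂t = 0 at fixed x gives v²t² + 2Dt − x² = 0, so t = (√(D² + v²x²) − D)/v².
√(D² + v²x²) = √(0.168² + 0.0572² × 400²) = 22.88; v² = 0.00327184.
t = (22.88 − 0.168)/0.00327184 = 6940 days (vs. the pure-advection estimate x/v = 6990 d).

6940 days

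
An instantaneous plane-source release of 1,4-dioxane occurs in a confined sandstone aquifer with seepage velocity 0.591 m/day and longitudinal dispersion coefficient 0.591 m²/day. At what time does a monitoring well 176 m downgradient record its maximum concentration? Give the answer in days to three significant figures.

296 days

For the 1D instantaneous-source solution, setting ∂C/∂t = 0 at fixed x gives v²t² + 2Dt − x² = 0, so t = (√(D² + v²x²) − D)/v².
√(D² + v²x²) = √(0.591² + 0.591² × 176²) = 104.0; v² = 0.349281.
t = (104.0 − 0.591)/0.349281 = 296 days (vs. the pure-advection estimate x/v = 298 d).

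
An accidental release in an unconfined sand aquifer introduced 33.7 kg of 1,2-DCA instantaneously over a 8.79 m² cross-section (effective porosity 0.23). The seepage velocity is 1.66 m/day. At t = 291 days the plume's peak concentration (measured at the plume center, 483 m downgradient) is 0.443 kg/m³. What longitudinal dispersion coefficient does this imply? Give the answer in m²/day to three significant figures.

0.387 m²/day

At the plume center C_max = M/(n_e·A·√(4πDt)), so D = M²/(4πt·(n_e·A·C_max)²).
n_e·A·C_max = 0.23 × 8.79 × 0.443 = 0.8956 kg/m.
D = 33.7²/(4π × 291 × 0.8956²) = 0.387 m²/day.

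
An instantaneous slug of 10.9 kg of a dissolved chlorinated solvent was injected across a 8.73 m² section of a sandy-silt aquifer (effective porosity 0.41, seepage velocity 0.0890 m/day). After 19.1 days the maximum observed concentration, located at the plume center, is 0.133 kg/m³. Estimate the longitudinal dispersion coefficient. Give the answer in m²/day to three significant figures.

2.18 m²/day

At the plume center C_max = M/(n_e·A·√(4πDt)), so D = M²/(4πt·(n_e·A·C_max)²).
n_e·A·C_max = 0.41 × 8.73 × 0.133 = 0.4760 kg/m.
D = 10.9²/(4π × 19.1 × 0.4760²) = 2.18 m²/day.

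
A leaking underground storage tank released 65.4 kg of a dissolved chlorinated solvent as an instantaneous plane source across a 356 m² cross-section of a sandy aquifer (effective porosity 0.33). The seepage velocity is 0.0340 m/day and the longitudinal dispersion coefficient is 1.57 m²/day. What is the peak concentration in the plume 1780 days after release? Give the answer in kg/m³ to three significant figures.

The peak of an instantaneous 1D plume sits at x = vt; there the Gaussian factor is 1 and C_max = M/(n_e·A·√(4πDt)), where n_e·A is the pore area the mass is dissolved in.
√(4πDt) = √(4π × 1.57 × 1780) = 187.4 m, so C_max = 65.4/(0.33 × 356 × 187.4) = 0.00297 kg/m³.

0.00297 kg/m³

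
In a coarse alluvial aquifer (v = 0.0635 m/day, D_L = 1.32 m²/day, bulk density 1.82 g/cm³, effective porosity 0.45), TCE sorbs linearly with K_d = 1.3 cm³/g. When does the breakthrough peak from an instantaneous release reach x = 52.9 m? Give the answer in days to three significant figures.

Retardation factor R = 1 + ρ_b·K_d/n = 1 + 1.82 × 1.3/0.45 = 6.258.
Sorption retards both mechanisms: v_R = v/R = 0.01015 m/day, D_R = D/R = 0.2109 m²/day.
Peak time from v_R²t² + 2D_R t − x² = 0: t = (√(D_R² + v_R²x²) − D_R)/v_R².
√(D_R² + v_R²x²) = √(0.2109² + 0.01015² × 52.9²) = 0.5769; v_R² = 0.0001030.
t = (0.5769 − 0.2109)/0.0001030 = 3550 days.

3550 days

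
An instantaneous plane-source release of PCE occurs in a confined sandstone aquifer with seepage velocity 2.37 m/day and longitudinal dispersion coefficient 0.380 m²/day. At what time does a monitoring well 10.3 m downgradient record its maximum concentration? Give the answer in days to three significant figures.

For the 1D instantaneous-source solution, setting ∂C/∂t = 0 at fixed x gives v²t² + 2Dt − x² = 0, so t = (√(D² + v²x²) − D)/v².
√(D² + v²x²) = √(0.380² + 2.37² × 10.3²) = 24.41; v² = 5.6169.
t = (24.41 − 0.380)/5.6169 = 4.28 days (vs. the pure-advection estimate x/v = 4.35 d).

4.28 days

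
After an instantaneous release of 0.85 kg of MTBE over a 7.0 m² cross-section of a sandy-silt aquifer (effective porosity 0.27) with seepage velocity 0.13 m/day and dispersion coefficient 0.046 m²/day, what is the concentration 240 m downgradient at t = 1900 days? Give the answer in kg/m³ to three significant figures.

0.0118 kg/m³

For an instantaneous plane source, C(x,t) = M/(n_e·A·√(4πDt)) · exp(−(x−vt)²/(4Dt)), with n_e·A the pore (flow) area.
Plume center vt = 0.13 × 1900 = 247 m, so the well at 240 m is 7 m upgradient of the peak.
√(4πDt) = 33.14 m, giving peak height M/(n_e·A·√(4πDt)) = 0.85/(0.27 × 7.0 × 33.14) = 0.01357 kg/m³.
(x−vt)²/(4Dt) = (-7)²/(4 × 0.046 × 1900) = 0.1402; exp(−0.1402) = 0.8692.
C = 0.01357 × 0.8692 = 0.0118 kg/m³.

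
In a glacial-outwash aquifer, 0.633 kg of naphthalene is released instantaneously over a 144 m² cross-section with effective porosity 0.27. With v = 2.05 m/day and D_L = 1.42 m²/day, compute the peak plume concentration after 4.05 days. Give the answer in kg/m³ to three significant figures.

0.00192 kg/m³

The peak of an instantaneous 1D plume sits at x = vt; there the Gaussian factor is 1 and C_max = M/(n_e·A·√(4πDt)), where n_e·A is the pore area the mass is dissolved in.
√(4πDt) = √(4π × 1.42 × 4.05) = 8.501 m, so C_max = 0.633/(0.27 × 144 × 8.501) = 0.00192 kg/m³.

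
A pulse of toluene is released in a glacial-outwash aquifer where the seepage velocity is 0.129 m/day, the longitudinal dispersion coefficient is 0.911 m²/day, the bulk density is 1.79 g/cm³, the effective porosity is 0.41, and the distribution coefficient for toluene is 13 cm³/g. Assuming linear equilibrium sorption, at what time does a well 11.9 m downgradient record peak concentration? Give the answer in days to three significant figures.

3030 days

Retardation factor R = 1 + ρ_b·K_d/n = 1 + 1.79 × 13/0.41 = 57.76.
Sorption retards both mechanisms: v_R = v/R = 0.002233 m/day, D_R = D/R = 0.01577 m²/day.
Peak time from v_R²t² + 2D_R t − x² = 0: t = (√(D_R² + v_R²x²) − D_R)/v_R².
√(D_R² + v_R²x²) = √(0.01577² + 0.002233² × 11.9²) = 0.03090; v_R² = 4.986e-06.
t = (0.03090 − 0.01577)/4.986e-06 = 3030 days.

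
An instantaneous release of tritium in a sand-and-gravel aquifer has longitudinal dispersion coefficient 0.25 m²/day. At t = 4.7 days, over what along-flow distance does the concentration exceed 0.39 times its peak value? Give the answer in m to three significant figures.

4.21 m

The plume is Gaussian with σ = √(2Dt) = √(2 × 0.25 × 4.7) = 1.533 m.
C/C_peak = exp(−Δx²/(2σ²)) = 0.39 ⇒ Δx = σ·√(−2 ln 0.39) = 1.533 × 1.372 = 2.103 m.
Width = 2Δx = 4.21 m.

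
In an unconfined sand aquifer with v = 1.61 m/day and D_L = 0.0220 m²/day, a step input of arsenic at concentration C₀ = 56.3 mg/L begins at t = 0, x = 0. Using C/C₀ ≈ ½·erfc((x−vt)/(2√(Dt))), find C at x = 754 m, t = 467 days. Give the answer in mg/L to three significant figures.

For a continuous step input, C/C₀ ≈ ½·erfc((x−vt)/(2√(Dt))).
vt = 1.61 × 467 = 751.87 m and 2√(Dt) = 2√(0.0220 × 467) = 6.411 m.
Argument (x−vt)/(2√(Dt)) = (754 − 751.87)/6.411 = 0.3322; ½·erfc(0.3322) = 0.3192.
C = 56.3 × 0.3192 = 18.0 mg/L.

18.0 mg/L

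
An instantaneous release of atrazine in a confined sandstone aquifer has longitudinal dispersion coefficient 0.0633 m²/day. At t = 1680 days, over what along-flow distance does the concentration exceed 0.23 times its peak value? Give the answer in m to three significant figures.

50.0 m

The plume is Gaussian with σ = √(2Dt) = √(2 × 0.0633 × 1680) = 14.58 m.
C/C_peak = exp(−Δx²/(2σ²)) = 0.23 ⇒ Δx = σ·√(−2 ln 0.23) = 14.58 × 1.714 = 24.99 m.
Width = 2Δx = 50.0 m.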